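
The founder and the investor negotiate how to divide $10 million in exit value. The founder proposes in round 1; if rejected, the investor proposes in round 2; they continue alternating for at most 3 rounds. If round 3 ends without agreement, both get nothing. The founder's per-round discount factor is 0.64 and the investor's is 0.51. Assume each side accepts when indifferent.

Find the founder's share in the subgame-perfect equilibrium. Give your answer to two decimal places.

8.16

Round 3 (the founder proposes): rejection yields 0 for the investor; the founder offers 0 and keeps 10.
Round 2 (the investor proposes): the founder can get 10 next round, worth 0.64 × 10 = 6.4 now; the investor offers that and keeps 3.6.
Round 1 (the founder proposes): the investor can get 3.6 next round, worth 0.51 × 3.6 = 1.836 now. The founder offers 1.836 and keeps 10 − 1.836 = 8.164.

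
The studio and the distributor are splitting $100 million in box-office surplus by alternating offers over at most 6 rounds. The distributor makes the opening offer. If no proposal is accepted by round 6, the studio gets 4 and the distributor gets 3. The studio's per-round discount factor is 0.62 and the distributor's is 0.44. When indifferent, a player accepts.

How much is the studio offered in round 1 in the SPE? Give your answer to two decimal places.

Solve by backward induction from round 6.
Round 6 (the studio proposes): the distributor gets 3 if talks fail, so the studio offers 3 and keeps 97.
Round 5 (the distributor proposes): the studio can get 97 next round, worth 0.62 × 97 = 60.14 now. The distributor offers 60.14 and keeps 100 − 60.14 = 39.86.
Round 4 (the studio proposes): the distributor can get 39.86 next round, worth 0.44 × 39.86 = 17.5384 now. The studio offers 17.5384 and keeps 100 − 17.5384 = 82.4616.
Round 3 (the distributor proposes): the studio can get 82.4616 next round, worth 0.62 × 82.4616 = 51.126192 now; the distributor offers that and keeps 48.873808.
Round 2 (the studio proposes): the distributor can get 48.873808 next round, worth 0.44 × 48.873808 = 21.50447552 now, so the studio offers 21.50447552, keeping 78.49552448.
Round 1 (the distributor proposes): the studio can get 78.49552448 next round, worth 0.62 × 78.49552448 = 48.6672251776 now, so the distributor offers 48.6672251776, keeping 51.3327748224.

48.67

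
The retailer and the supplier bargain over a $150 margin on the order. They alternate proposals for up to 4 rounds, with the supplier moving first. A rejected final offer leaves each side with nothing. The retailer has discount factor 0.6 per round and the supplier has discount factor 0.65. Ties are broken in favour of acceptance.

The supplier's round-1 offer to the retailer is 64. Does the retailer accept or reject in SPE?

Round 4 (the retailer proposes): the supplier will accept anything ≥ 0, so the retailer offers 0 and keeps 150.
Round 3 (the supplier proposes): the retailer can get 150 next round, worth 0.6 × 150 = 90 now. The supplier offers 90 and keeps 150 − 90 = 60.
Round 2 (the retailer proposes): the supplier can get 60 next round, worth 0.65 × 60 = 39 now; the retailer offers that and keeps 111.
So by rejecting in round 1, the retailer gets 111 next round, worth 0.6 × 111 = 66.6 now.
Offer 64 < 66.6, so the retailer rejects.

Reject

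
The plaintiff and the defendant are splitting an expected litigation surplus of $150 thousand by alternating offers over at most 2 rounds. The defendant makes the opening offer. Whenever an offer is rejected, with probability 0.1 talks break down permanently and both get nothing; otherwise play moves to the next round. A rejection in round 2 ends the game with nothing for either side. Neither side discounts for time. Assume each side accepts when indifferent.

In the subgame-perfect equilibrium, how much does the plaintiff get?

135

By backward induction:
Round 2 (the plaintiff proposes): rejection yields 0 for the defendant; the plaintiff offers 0 and keeps 150.
Round 1 (the defendant proposes): rejecting gives the plaintiff an expected 0.9 × 150 = 135; the defendant offers that and keeps 15.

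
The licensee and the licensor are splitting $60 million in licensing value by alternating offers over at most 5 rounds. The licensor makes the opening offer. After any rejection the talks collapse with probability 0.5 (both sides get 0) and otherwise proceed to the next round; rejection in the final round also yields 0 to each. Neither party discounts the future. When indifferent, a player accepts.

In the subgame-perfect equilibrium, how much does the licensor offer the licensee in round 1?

By backward induction:
Round 5 (the licensor proposes): rejection yields 0 for the licensee; the licensor offers 0 and keeps 60.
Round 4 (the licensee proposes): rejecting gives the licensor an expected 0.5 × 60 = 30. The licensee offers 30 and keeps 60 − 30 = 30.
Round 3 (the licensor proposes): rejecting gives the licensee an expected 0.5 × 30 = 15; the licensor offers that and keeps 45.
Round 2 (the licensee proposes): rejecting gives the licensor an expected 0.5 × 45 = 22.5. The licensee offers 22.5 and keeps 60 − 22.5 = 37.5.
Round 1 (the licensor proposes): rejecting gives the licensee an expected 0.5 × 37.5 = 18.75, so the licensor offers 18.75, keeping 41.25.

18.75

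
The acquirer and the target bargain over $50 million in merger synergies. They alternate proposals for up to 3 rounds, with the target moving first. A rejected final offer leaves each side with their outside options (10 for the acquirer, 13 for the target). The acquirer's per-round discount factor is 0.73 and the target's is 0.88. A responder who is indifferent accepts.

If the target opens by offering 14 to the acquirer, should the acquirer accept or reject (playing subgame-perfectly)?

Round 3 (the target proposes): the acquirer gets 10 if talks fail, so the target offers 10 and keeps 40.
Round 2 (the acquirer proposes): the target can get 40 next round, worth 0.88 × 40 = 35.2 now, so the acquirer offers 35.2, keeping 14.8.
So by rejecting in round 1, the acquirer gets 14.8 next round, worth 0.73 × 14.8 = 10.804 now.
Offer 14 ≥ 10.804, so the acquirer accepts.

Accept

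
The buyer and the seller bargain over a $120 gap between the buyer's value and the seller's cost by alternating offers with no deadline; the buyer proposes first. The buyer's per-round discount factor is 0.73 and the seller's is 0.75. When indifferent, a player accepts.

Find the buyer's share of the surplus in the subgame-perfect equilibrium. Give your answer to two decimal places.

In a stationary SPE each proposer offers the other exactly their discounted continuation value.
If the buyer keeps x when proposing and the seller keeps y when proposing, then x = 120 − 0.75y and y = 120 − 0.73x.
Solving: x = 120(1 − 0.75) / (1 − 0.73·0.75) = 30 / 0.4525 ≈ 66.2983.
The seller gets 120 − 66.2983 ≈ 53.7017.

66.30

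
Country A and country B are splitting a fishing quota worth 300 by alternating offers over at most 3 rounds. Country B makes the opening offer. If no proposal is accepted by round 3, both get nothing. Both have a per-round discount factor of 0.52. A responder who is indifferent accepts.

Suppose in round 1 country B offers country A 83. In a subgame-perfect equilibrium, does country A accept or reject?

Accept

Round 3 (country B proposes): country A will accept anything ≥ 0, so country B offers 0 and keeps 300.
Round 2 (country A proposes): country B can get 300 next round, worth 0.52 × 300 = 156 now; country A offers that and keeps 144.
So by rejecting in round 1, country A gets 144 next round, worth 0.52 × 144 = 74.88 now.
Offer 83 ≥ 74.88, so country A accepts.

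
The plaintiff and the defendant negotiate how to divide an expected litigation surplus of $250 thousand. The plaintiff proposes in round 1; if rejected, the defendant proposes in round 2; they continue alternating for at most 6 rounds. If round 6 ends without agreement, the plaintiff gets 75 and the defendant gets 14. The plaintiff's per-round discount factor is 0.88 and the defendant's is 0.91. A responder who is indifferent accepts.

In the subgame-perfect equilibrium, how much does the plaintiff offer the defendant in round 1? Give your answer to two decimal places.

Round 6 (the defendant proposes): the plaintiff gets 75 if talks fail, so the defendant offers 75 and keeps 175.
Round 5 (the plaintiff proposes): the defendant can get 175 next round, worth 0.91 × 175 = 159.25 now; the plaintiff offers that and keeps 90.75.
Round 4 (the defendant proposes): the plaintiff can get 90.75 next round, worth 0.88 × 90.75 = 79.86 now. The defendant offers 79.86 and keeps 250 − 79.86 = 170.14.
Round 3 (the plaintiff proposes): the defendant can get 170.14 next round, worth 0.91 × 170.14 = 154.8274 now; the plaintiff offers that and keeps 95.1726.
Round 2 (the defendant proposes): the plaintiff can get 95.1726 next round, worth 0.88 × 95.1726 = 83.751888 now; the defendant offers that and keeps 166.248112.
Round 1 (the plaintiff proposes): the defendant can get 166.248112 next round, worth 0.91 × 166.248112 = 151.28578192 now; the plaintiff offers that and keeps 98.71421808.

151.29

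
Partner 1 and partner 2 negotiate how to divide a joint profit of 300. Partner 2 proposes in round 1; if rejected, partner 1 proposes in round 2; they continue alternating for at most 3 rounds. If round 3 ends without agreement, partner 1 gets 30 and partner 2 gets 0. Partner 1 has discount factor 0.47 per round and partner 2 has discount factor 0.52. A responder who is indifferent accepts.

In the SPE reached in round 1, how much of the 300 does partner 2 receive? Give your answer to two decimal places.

Round 3 (partner 2 proposes): partner 1 gets 30 if talks fail, so partner 2 offers 30 and keeps 270.
Round 2 (partner 1 proposes): partner 2 can get 270 next round, worth 0.52 × 270 = 140.4 now, so partner 1 offers 140.4, keeping 159.6.
Round 1 (partner 2 proposes): partner 1 can get 159.6 next round, worth 0.47 × 159.6 = 75.012 now. Partner 2 offers 75.012 and keeps 300 − 75.012 = 224.988.

224.99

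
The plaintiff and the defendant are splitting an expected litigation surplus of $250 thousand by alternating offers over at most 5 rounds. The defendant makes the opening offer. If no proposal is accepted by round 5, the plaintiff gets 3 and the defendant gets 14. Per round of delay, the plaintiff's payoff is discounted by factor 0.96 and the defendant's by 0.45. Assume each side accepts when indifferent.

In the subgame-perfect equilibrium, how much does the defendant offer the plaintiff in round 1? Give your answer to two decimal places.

189.58

Round 5 (the defendant proposes): the plaintiff gets 3 if talks fail, so the defendant offers 3 and keeps 247.
Round 4 (the plaintiff proposes): the defendant can get 247 next round, worth 0.45 × 247 = 111.15 now. The plaintiff offers 111.15 and keeps 250 − 111.15 = 138.85.
Round 3 (the defendant proposes): the plaintiff can get 138.85 next round, worth 0.96 × 138.85 = 133.296 now; the defendant offers that and keeps 116.704.
Round 2 (the plaintiff proposes): the defendant can get 116.704 next round, worth 0.45 × 116.704 = 52.5168 now, so the plaintiff offers 52.5168, keeping 197.4832.
Round 1 (the defendant proposes): the plaintiff can get 197.4832 next round, worth 0.96 × 197.4832 = 189.583872 now. The defendant offers 189.583872 and keeps 250 − 189.583872 = 60.416128.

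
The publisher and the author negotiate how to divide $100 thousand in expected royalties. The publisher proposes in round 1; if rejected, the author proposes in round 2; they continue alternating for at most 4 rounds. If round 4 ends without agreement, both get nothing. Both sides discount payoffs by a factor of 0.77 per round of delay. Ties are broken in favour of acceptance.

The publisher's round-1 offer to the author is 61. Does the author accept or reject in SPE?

Reject

Work out the author's continuation value if the offer is rejected.
Round 4 (the author proposes): rejection yields 0 for the publisher; the author offers 0 and keeps 100.
Round 3 (the publisher proposes): the author can get 100 next round, worth 0.77 × 100 = 77 now; the publisher offers that and keeps 23.
Round 2 (the author proposes): the publisher can get 23 next round, worth 0.77 × 23 = 17.71 now; the author offers that and keeps 82.29.
So by rejecting in round 1, the author gets 82.29 next round, worth 0.77 × 82.29 = 63.3633 now.
Offer 61 < 63.3633, so the author rejects.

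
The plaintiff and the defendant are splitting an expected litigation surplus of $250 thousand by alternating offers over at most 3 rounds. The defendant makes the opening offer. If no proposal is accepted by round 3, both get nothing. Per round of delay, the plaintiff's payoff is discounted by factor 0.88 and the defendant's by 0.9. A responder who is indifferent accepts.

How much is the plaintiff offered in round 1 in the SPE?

Round 3 (the defendant proposes): rejection yields 0 for the plaintiff; the defendant offers 0 and keeps 250.
Round 2 (the plaintiff proposes): the defendant can get 250 next round, worth 0.9 × 250 = 225 now; the plaintiff offers that and keeps 25.
Round 1 (the defendant proposes): the plaintiff can get 25 next round, worth 0.88 × 25 = 22 now; the defendant offers that and keeps 228.

22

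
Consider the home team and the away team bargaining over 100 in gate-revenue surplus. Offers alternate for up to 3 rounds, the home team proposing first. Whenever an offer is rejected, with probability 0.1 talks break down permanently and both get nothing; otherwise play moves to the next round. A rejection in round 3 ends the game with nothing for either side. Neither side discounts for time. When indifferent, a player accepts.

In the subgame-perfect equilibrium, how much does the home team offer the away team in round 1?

Round 3 (the home team proposes): rejection yields 0 for the away team; the home team offers 0 and keeps 100.
Round 2 (the away team proposes): rejecting gives the home team an expected 0.9 × 100 = 90. The away team offers 90 and keeps 100 − 90 = 10.
Round 1 (the home team proposes): rejecting gives the away team an expected 0.9 × 10 = 9. The home team offers 9 and keeps 100 − 9 = 91.

9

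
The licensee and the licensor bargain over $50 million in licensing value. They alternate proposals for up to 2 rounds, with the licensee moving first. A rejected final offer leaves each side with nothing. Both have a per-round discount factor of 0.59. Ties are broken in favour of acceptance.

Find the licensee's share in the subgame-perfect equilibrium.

20.5

Work backward from the last round.
Round 2 (the licensor proposes): the licensee will accept anything ≥ 0, so the licensor offers 0 and keeps 50.
Round 1 (the licensee proposes): the licensor can get 50 next round, worth 0.59 × 50 = 29.5 now. The licensee offers 29.5 and keeps 50 − 29.5 = 20.5.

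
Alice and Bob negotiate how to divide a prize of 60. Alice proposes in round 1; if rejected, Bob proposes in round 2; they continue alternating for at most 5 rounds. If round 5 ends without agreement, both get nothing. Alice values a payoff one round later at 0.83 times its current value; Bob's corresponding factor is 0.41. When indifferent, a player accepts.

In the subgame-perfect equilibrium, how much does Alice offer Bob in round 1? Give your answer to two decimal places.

Solve by backward induction from round 5.
Round 5 (Alice proposes): Bob will accept anything ≥ 0, so Alice offers 0 and keeps 60.
Round 4 (Bob proposes): Alice can get 60 next round, worth 0.83 × 60 = 49.8 now. Bob offers 49.8 and keeps 60 − 49.8 = 10.2.
Round 3 (Alice proposes): Bob can get 10.2 next round, worth 0.41 × 10.2 = 4.182 now. Alice offers 4.182 and keeps 60 − 4.182 = 55.818.
Round 2 (Bob proposes): Alice can get 55.818 next round, worth 0.83 × 55.818 = 46.32894 now, so Bob offers 46.32894, keeping 13.67106.
Round 1 (Alice proposes): Bob can get 13.67106 next round, worth 0.41 × 13.67106 = 5.6051346 now; Alice offers that and keeps 54.3948654.

5.61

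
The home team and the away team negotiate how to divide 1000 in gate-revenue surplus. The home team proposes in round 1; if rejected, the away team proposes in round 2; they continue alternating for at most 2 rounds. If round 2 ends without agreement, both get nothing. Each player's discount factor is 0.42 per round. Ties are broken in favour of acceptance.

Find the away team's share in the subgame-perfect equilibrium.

420

Round 2 (the away team proposes): rejection yields 0 for the home team; the away team offers 0 and keeps 1000.
Round 1 (the home team proposes): the away team can get 1000 next round, worth 0.42 × 1000 = 420 now, so the home team offers 420, keeping 580.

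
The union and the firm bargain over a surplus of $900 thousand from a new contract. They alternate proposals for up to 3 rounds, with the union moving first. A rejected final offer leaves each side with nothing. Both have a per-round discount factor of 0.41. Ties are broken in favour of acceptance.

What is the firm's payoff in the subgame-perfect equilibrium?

Round 3 (the union proposes): rejection yields 0 for the firm; the union offers 0 and keeps 900.
Round 2 (the firm proposes): the union can get 900 next round, worth 0.41 × 900 = 369 now. The firm offers 369 and keeps 900 − 369 = 531.
Round 1 (the union proposes): the firm can get 531 next round, worth 0.41 × 531 = 217.71 now. The union offers 217.71 and keeps 900 − 217.71 = 682.29.

217.71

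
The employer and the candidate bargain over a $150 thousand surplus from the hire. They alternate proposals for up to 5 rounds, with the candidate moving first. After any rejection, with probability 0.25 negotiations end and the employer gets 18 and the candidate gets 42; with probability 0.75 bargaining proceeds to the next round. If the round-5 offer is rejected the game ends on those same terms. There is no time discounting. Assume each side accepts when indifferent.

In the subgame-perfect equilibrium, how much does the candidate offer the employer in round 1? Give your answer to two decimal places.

Round 5 (the candidate proposes): the employer gets 18 if talks fail, so the candidate offers 18 and keeps 132.
Round 4 (the employer proposes): rejecting gives the candidate an expected 0.75 × 132 + 0.25 × 42 = 109.5, so the employer offers 109.5, keeping 40.5.
Round 3 (the candidate proposes): rejecting gives the employer an expected 0.75 × 40.5 + 0.25 × 18 = 34.875, so the candidate offers 34.875, keeping 115.125.
Round 2 (the employer proposes): rejecting gives the candidate an expected 0.75 × 115.125 + 0.25 × 42 = 96.84375, so the employer offers 96.84375, keeping 53.15625.
Round 1 (the candidate proposes): rejecting gives the employer an expected 0.75 × 53.15625 + 0.25 × 18 = 44.3671875, so the candidate offers 44.3671875, keeping 105.6328125.

44.37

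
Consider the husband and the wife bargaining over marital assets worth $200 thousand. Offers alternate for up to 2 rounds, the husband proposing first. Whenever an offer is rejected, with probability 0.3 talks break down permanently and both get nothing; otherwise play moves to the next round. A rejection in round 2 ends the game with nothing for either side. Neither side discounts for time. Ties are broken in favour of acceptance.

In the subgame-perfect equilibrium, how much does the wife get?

140

Round 2 (the wife proposes): rejection yields 0 for the husband; the wife offers 0 and keeps 200.
Round 1 (the husband proposes): rejecting gives the wife an expected 0.7 × 200 = 140. The husband offers 140 and keeps 200 − 140 = 60.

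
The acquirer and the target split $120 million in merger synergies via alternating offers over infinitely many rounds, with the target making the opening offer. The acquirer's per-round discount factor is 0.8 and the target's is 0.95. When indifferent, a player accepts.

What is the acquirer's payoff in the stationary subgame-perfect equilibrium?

Let x be the target's share when the target proposes and y be the acquirer's share when the acquirer proposes.
The acquirer accepts iff offered ≥ 0.8·y, so x = 120 − 0.8y. Symmetrically y = 120 − 0.95x.
Substituting: x = 120 − 0.8(120 − 0.95x), giving x(1 − 0.95·0.8) = 120(1 − 0.8).
So x = 120 × 0.2 / 0.24 = 100, and the acquirer receives 120 − x = 20.

20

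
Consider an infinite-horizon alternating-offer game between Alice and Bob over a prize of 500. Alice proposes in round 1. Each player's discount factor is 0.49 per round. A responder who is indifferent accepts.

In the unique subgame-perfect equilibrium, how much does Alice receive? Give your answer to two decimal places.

In a stationary SPE each proposer offers the other exactly their discounted continuation value.
If Alice keeps x when proposing and Bob keeps y when proposing, then x = 500 − 0.49y and y = 500 − 0.49x.
Solving: x = 500(1 − 0.49) / (1 − 0.49·0.49) = 255 / 0.7599 ≈ 335.5705.
Bob gets 500 − 335.5705 ≈ 164.4295.

335.57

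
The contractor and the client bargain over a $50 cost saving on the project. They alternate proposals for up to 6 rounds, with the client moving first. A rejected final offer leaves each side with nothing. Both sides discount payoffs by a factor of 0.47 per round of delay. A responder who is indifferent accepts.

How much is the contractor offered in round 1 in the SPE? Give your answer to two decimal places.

By backward induction:
Round 6 (the contractor proposes): rejection yields 0 for the client; the contractor offers 0 and keeps 50.
Round 5 (the client proposes): the contractor can get 50 next round, worth 0.47 × 50 = 23.5 now; the client offers that and keeps 26.5.
Round 4 (the contractor proposes): the client can get 26.5 next round, worth 0.47 × 26.5 = 12.455 now. The contractor offers 12.455 and keeps 50 − 12.455 = 37.545.
Round 3 (the client proposes): the contractor can get 37.545 next round, worth 0.47 × 37.545 = 17.64615 now. The client offers 17.64615 and keeps 50 − 17.64615 = 32.35385.
Round 2 (the contractor proposes): the client can get 32.35385 next round, worth 0.47 × 32.35385 = 15.2063095 now; the contractor offers that and keeps 34.7936905.
Round 1 (the client proposes): the contractor can get 34.7936905 next round, worth 0.47 × 34.7936905 = 16.353034535 now. The client offers 16.353034535 and keeps 50 − 16.353034535 = 33.646965465.

16.35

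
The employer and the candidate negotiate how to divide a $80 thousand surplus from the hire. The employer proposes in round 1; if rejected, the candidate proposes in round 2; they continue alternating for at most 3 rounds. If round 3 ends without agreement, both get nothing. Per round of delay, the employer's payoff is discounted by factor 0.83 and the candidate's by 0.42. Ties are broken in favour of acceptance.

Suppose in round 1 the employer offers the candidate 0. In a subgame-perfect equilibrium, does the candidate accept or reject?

Round 3 (the employer proposes): rejection yields 0 for the candidate; the employer offers 0 and keeps 80.
Round 2 (the candidate proposes): the employer can get 80 next round, worth 0.83 × 80 = 66.4 now, so the candidate offers 66.4, keeping 13.6.
So by rejecting in round 1, the candidate gets 13.6 next round, worth 0.42 × 13.6 = 5.712 now.
Offer 0 < 5.712, so the candidate rejects.

Reject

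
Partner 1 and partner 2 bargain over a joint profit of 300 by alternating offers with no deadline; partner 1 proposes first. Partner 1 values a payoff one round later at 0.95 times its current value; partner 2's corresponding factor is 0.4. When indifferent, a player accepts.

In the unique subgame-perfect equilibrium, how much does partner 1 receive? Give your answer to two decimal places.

Let x be partner 1's share when partner 1 proposes and y be partner 2's share when partner 2 proposes.
Partner 2 accepts iff offered ≥ 0.4·y, so x = 300 − 0.4y. Symmetrically y = 300 − 0.95x.
Substituting: x = 300 − 0.4(300 − 0.95x), giving x(1 − 0.95·0.4) = 300(1 − 0.4).
So x = 300 × 0.6 / 0.62 ≈ 290.3226, and partner 2 receives 300 − x ≈ 9.6774.

290.32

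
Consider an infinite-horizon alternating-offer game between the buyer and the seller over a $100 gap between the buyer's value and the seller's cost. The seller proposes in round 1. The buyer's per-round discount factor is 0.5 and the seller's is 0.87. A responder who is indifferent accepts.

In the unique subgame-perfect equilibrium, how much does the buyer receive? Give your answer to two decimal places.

11.50

In a stationary SPE each proposer offers the other exactly their discounted continuation value.
If the seller keeps x when proposing and the buyer keeps y when proposing, then x = 100 − 0.5y and y = 100 − 0.87x.
Solving: x = 100(1 − 0.5) / (1 − 0.87·0.5) = 50 / 0.565 ≈ 88.4956.
The buyer gets 100 − 88.4956 ≈ 11.5044.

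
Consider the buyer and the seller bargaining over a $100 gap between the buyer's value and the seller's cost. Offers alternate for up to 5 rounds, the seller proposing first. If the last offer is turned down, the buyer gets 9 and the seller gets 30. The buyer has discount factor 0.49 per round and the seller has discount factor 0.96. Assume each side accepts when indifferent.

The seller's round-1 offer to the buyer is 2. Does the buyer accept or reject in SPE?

Work out the buyer's continuation value if the offer is rejected.
Round 5 (the seller proposes): the buyer gets 9 if talks fail, so the seller offers 9 and keeps 91.
Round 4 (the buyer proposes): the seller can get 91 next round, worth 0.96 × 91 = 87.36 now; the buyer offers that and keeps 12.64.
Round 3 (the seller proposes): the buyer can get 12.64 next round, worth 0.49 × 12.64 = 6.1936 now, so the seller offers 6.1936, keeping 93.8064.
Round 2 (the buyer proposes): the seller can get 93.8064 next round, worth 0.96 × 93.8064 = 90.054144 now, so the buyer offers 90.054144, keeping 9.945856.
So by rejecting in round 1, the buyer gets 9.945856 next round, worth 0.49 × 9.945856 = 4.87346944 now.
Offer 2 < 4.87346944, so the buyer rejects.

Reject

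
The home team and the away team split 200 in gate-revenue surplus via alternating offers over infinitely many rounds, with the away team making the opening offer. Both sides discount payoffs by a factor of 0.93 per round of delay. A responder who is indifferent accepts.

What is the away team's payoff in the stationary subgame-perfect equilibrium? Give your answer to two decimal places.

103.63

Let x be the away team's share when the away team proposes and y be the home team's share when the home team proposes.
The home team accepts iff offered ≥ 0.93·y, so x = 200 − 0.93y. Symmetrically y = 200 − 0.93x.
Substituting: x = 200 − 0.93(200 − 0.93x), giving x(1 − 0.93·0.93) = 200(1 − 0.93).
So x = 200 × 0.07 / 0.1351 ≈ 103.6269, and the home team receives 200 − x ≈ 96.3731.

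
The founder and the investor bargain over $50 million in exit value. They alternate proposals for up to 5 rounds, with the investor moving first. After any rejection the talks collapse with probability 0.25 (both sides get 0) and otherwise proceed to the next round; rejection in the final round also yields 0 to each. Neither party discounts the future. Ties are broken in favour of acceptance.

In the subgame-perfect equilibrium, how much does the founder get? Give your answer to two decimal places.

Round 5 (the investor proposes): rejection yields 0 for the founder; the investor offers 0 and keeps 50.
Round 4 (the founder proposes): rejecting gives the investor an expected 0.75 × 50 = 37.5, so the founder offers 37.5, keeping 12.5.
Round 3 (the investor proposes): rejecting gives the founder an expected 0.75 × 12.5 = 9.375. The investor offers 9.375 and keeps 50 − 9.375 = 40.625.
Round 2 (the founder proposes): rejecting gives the investor an expected 0.75 × 40.625 = 30.46875. The founder offers 30.46875 and keeps 50 − 30.46875 = 19.53125.
Round 1 (the investor proposes): rejecting gives the founder an expected 0.75 × 19.53125 = 14.6484375; the investor offers that and keeps 35.3515625.

14.65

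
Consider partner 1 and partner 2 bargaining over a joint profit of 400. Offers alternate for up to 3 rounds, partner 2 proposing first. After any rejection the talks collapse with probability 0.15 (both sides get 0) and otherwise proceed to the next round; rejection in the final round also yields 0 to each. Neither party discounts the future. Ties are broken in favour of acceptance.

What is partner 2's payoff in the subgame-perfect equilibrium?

Round 3 (partner 2 proposes): partner 1 will accept anything ≥ 0, so partner 2 offers 0 and keeps 400.
Round 2 (partner 1 proposes): rejecting gives partner 2 an expected 0.85 × 400 = 340, so partner 1 offers 340, keeping 60.
Round 1 (partner 2 proposes): rejecting gives partner 1 an expected 0.85 × 60 = 51, so partner 2 offers 51, keeping 349.

349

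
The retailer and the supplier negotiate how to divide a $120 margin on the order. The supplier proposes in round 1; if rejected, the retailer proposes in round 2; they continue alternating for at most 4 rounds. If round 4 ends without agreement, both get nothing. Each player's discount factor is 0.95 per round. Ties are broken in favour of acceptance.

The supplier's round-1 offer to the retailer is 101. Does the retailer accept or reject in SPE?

Round 4 (the retailer proposes): rejection yields 0 for the supplier; the retailer offers 0 and keeps 120.
Round 3 (the supplier proposes): the retailer can get 120 next round, worth 0.95 × 120 = 114 now. The supplier offers 114 and keeps 120 − 114 = 6.
Round 2 (the retailer proposes): the supplier can get 6 next round, worth 0.95 × 6 = 5.7 now, so the retailer offers 5.7, keeping 114.3.
So by rejecting in round 1, the retailer gets 114.3 next round, worth 0.95 × 114.3 = 108.585 now.
Offer 101 < 108.585, so the retailer rejects.

Reject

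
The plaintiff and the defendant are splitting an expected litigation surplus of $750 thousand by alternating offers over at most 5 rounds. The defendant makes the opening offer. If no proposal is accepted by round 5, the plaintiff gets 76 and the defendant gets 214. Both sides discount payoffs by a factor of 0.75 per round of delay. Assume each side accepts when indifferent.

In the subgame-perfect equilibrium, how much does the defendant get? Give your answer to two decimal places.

Round 5 (the defendant proposes): the plaintiff gets 76 if talks fail, so the defendant offers 76 and keeps 674.
Round 4 (the plaintiff proposes): the defendant can get 674 next round, worth 0.75 × 674 = 505.5 now, so the plaintiff offers 505.5, keeping 244.5.
Round 3 (the defendant proposes): the plaintiff can get 244.5 next round, worth 0.75 × 244.5 = 183.375 now, so the defendant offers 183.375, keeping 566.625.
Round 2 (the plaintiff proposes): the defendant can get 566.625 next round, worth 0.75 × 566.625 = 424.96875 now, so the plaintiff offers 424.96875, keeping 325.03125.
Round 1 (the defendant proposes): the plaintiff can get 325.03125 next round, worth 0.75 × 325.03125 = 243.7734375 now; the defendant offers that and keeps 506.2265625.

506.23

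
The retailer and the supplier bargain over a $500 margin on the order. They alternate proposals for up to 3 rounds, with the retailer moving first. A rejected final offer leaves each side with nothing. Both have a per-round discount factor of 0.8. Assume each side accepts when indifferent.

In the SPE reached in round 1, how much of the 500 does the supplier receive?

Round 3 (the retailer proposes): the supplier will accept anything ≥ 0, so the retailer offers 0 and keeps 500.
Round 2 (the supplier proposes): the retailer can get 500 next round, worth 0.8 × 500 = 400 now. The supplier offers 400 and keeps 500 − 400 = 100.
Round 1 (the retailer proposes): the supplier can get 100 next round, worth 0.8 × 100 = 80 now. The retailer offers 80 and keeps 500 − 80 = 420.

80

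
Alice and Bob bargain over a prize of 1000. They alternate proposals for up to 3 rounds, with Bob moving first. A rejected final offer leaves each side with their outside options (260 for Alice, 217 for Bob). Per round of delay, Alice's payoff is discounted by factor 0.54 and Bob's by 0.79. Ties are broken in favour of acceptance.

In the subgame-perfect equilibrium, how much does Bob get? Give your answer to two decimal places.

Work backward from the last round.
Round 3 (Bob proposes): Alice gets 260 if talks fail, so Bob offers 260 and keeps 740.
Round 2 (Alice proposes): Bob can get 740 next round, worth 0.79 × 740 = 584.6 now; Alice offers that and keeps 415.4.
Round 1 (Bob proposes): Alice can get 415.4 next round, worth 0.54 × 415.4 = 224.316 now; Bob offers that and keeps 775.684.

775.68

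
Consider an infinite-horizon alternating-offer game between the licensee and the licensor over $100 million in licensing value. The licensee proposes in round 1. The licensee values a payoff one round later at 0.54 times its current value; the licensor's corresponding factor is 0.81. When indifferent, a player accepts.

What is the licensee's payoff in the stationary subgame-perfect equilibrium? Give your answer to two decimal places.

33.77

When the licensee proposes, the licensor accepts any offer worth at least 0.81 times what the licensor would get by proposing next round; and vice versa.
This gives x = 100 − 0.81y and y = 100 − 0.54x, where x and y are each side's share when it proposes.
Hence (1 − 0.81·0.54)x = 100(1 − 0.81), i.e. 0.5626·x = 19.
x ≈ 33.7718; the licensor's share is 100 − x ≈ 66.2282.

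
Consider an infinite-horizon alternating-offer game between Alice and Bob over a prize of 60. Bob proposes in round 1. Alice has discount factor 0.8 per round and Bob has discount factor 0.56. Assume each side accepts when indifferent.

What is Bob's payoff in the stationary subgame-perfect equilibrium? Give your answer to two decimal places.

21.74

When Bob proposes, Alice accepts any offer worth at least 0.8 times what Alice would get by proposing next round; and vice versa.
This gives x = 60 − 0.8y and y = 60 − 0.56x, where x and y are each side's share when it proposes.
Hence (1 − 0.8·0.56)x = 60(1 − 0.8), i.e. 0.552·x = 12.
x ≈ 21.7391; Alice's share is 60 − x ≈ 38.2609.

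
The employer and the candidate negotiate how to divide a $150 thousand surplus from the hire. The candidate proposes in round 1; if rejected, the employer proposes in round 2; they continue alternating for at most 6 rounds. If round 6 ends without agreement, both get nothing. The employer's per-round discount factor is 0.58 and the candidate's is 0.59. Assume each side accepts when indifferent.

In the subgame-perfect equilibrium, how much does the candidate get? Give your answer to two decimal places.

Solve by backward induction from round 6.
Round 6 (the employer proposes): rejection yields 0 for the candidate; the employer offers 0 and keeps 150.
Round 5 (the candidate proposes): the employer can get 150 next round, worth 0.58 × 150 = 87 now; the candidate offers that and keeps 63.
Round 4 (the employer proposes): the candidate can get 63 next round, worth 0.59 × 63 = 37.17 now, so the employer offers 37.17, keeping 112.83.
Round 3 (the candidate proposes): the employer can get 112.83 next round, worth 0.58 × 112.83 = 65.4414 now; the candidate offers that and keeps 84.5586.
Round 2 (the employer proposes): the candidate can get 84.5586 next round, worth 0.59 × 84.5586 = 49.889574 now; the employer offers that and keeps 100.110426.
Round 1 (the candidate proposes): the employer can get 100.110426 next round, worth 0.58 × 100.110426 = 58.06404708 now; the candidate offers that and keeps 91.93595292.

91.94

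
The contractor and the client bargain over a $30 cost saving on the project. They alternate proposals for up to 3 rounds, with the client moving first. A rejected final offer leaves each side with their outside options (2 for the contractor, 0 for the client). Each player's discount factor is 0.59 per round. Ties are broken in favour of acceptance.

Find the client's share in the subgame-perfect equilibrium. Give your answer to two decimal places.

22.05

Round 3 (the client proposes): the contractor gets 2 if talks fail, so the client offers 2 and keeps 28.
Round 2 (the contractor proposes): the client can get 28 next round, worth 0.59 × 28 = 16.52 now, so the contractor offers 16.52, keeping 13.48.
Round 1 (the client proposes): the contractor can get 13.48 next round, worth 0.59 × 13.48 = 7.9532 now, so the client offers 7.9532, keeping 22.0468.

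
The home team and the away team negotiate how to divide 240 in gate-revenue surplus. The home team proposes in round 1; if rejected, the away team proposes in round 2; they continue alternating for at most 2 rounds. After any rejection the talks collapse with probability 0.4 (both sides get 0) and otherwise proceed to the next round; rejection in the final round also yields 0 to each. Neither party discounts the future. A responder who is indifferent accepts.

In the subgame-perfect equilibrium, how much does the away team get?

144

By backward induction:
Round 2 (the away team proposes): the home team will accept anything ≥ 0, so the away team offers 0 and keeps 240.
Round 1 (the home team proposes): rejecting gives the away team an expected 0.6 × 240 = 144, so the home team offers 144, keeping 96.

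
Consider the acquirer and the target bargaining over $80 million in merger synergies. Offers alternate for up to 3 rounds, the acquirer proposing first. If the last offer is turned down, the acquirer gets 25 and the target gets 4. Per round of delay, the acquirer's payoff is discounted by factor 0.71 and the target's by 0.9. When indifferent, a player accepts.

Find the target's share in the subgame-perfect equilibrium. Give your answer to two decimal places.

23.44

Round 3 (the acquirer proposes): the target gets 4 if talks fail, so the acquirer offers 4 and keeps 76.
Round 2 (the target proposes): the acquirer can get 76 next round, worth 0.71 × 76 = 53.96 now, so the target offers 53.96, keeping 26.04.
Round 1 (the acquirer proposes): the target can get 26.04 next round, worth 0.9 × 26.04 = 23.436 now, so the acquirer offers 23.436, keeping 56.564.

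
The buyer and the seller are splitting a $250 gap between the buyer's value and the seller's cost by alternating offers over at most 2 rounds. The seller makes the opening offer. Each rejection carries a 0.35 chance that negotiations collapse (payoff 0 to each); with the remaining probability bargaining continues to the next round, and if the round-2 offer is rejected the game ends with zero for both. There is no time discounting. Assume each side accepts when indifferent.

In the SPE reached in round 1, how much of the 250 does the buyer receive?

162.5

Round 2 (the buyer proposes): the seller will accept anything ≥ 0, so the buyer offers 0 and keeps 250.
Round 1 (the seller proposes): rejecting gives the buyer an expected 0.65 × 250 = 162.5. The seller offers 162.5 and keeps 250 − 162.5 = 87.5.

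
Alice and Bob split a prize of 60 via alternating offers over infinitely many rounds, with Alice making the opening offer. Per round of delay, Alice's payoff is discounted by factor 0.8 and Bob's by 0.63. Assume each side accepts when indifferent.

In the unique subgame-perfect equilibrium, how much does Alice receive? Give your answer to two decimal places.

When Alice proposes, Bob accepts any offer worth at least 0.63 times what Bob would get by proposing next round; and vice versa.
This gives x = 60 − 0.63y and y = 60 − 0.8x, where x and y are each side's share when it proposes.
Hence (1 − 0.63·0.8)x = 60(1 − 0.63), i.e. 0.496·x = 22.2.
x ≈ 44.7581; Bob's share is 60 − x ≈ 15.2419.

44.76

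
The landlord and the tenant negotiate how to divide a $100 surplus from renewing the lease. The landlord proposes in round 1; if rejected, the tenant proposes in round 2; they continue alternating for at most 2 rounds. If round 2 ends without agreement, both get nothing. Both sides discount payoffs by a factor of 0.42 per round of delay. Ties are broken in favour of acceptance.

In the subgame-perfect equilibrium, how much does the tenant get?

Round 2 (the tenant proposes): rejection yields 0 for the landlord; the tenant offers 0 and keeps 100.
Round 1 (the landlord proposes): the tenant can get 100 next round, worth 0.42 × 100 = 42 now, so the landlord offers 42, keeping 58.

42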